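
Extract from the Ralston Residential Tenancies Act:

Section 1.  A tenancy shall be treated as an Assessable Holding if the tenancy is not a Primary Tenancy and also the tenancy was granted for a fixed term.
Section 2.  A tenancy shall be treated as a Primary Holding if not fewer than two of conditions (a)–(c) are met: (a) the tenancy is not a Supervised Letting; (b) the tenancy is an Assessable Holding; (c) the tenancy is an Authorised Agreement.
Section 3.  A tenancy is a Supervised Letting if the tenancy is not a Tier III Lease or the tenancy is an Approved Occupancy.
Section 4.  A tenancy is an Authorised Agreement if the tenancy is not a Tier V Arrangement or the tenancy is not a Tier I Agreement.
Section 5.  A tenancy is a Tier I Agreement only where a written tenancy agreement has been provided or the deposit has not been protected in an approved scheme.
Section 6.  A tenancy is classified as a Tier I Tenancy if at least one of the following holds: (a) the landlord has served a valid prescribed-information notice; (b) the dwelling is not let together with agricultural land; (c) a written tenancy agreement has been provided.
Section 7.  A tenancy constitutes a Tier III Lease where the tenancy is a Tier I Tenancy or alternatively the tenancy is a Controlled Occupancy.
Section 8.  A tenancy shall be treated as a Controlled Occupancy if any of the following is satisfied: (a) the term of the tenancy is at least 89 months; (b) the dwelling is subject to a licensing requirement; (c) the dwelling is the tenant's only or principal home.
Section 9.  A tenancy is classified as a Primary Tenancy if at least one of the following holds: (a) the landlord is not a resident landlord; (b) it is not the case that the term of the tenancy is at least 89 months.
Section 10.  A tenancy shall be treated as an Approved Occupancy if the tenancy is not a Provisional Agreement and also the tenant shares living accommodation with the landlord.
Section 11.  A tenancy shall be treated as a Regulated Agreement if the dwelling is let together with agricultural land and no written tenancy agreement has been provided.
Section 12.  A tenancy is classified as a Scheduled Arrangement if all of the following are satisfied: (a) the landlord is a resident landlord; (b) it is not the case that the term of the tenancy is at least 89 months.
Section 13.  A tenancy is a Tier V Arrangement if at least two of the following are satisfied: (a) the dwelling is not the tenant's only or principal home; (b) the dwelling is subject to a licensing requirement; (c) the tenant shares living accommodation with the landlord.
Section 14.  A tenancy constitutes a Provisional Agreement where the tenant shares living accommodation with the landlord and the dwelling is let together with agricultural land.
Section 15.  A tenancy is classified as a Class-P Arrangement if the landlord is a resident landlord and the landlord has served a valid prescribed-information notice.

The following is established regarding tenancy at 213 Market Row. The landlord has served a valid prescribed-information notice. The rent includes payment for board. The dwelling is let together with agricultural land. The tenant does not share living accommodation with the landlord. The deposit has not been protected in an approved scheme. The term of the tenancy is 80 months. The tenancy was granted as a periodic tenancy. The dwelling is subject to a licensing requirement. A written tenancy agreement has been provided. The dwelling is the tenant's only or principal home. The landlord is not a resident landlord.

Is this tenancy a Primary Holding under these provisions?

section 6 — Tier I Tenancy: [the landlord has served a valid prescribed-information notice? yes] OR [the dwelling is not let together with agricultural land? no] OR [a written tenancy agreement has been provided? yes] → satisfied.
section 8 — Controlled Occupancy: [term of the tenancy: 80 months ≥ 89 months? no] OR [the dwelling is subject to a licensing requirement? yes] OR [the dwelling is the tenant's only or principal home? yes] → satisfied.
section 7 — Tier III Lease: [Tier I Tenancy (section 6)? yes] OR [Controlled Occupancy (section 8)? yes] → satisfied.
section 14 — Provisional Agreement: [the tenant shares living accommodation with the landlord? no] AND [the dwelling is let together with agricultural land? yes] → not satisfied.
section 10 — Approved Occupancy: [not a Provisional Agreement (section 14)? yes] AND [the tenant shares living accommodation with the landlord? no] → not satisfied.
section 3 — Supervised Letting: [not a Tier III Lease (section 7)? no] OR [Approved Occupancy (section 10)? no] → not satisfied.
section 9 — Primary Tenancy: [the landlord is not a resident landlord? yes] OR [term of the tenancy: 80 months ≥ 89 months? no, so negated condition yes] → satisfied.
section 1 — Assessable Holding: [not a Primary Tenancy (section 9)? no] AND [the tenancy was granted for a fixed term? no] → not satisfied.
section 13 — Tier V Arrangement: the dwelling is not the tenant's only or principal home? no; the dwelling is subject to a licensing requirement? yes; the tenant shares living accommodation with the landlord? no — 1 of 3 hold (need ≥2) → not satisfied.
section 5 — Tier I Agreement: [a written tenancy agreement has been provided? yes] OR [the deposit has not been protected in an approved scheme? yes] → satisfied.
section 4 — Authorised Agreement: [not a Tier V Arrangement (section 13)? yes] OR [not a Tier I Agreement (section 5)? no] → satisfied.
section 2 — Primary Holding: not a Supervised Letting (section 3)? yes; Assessable Holding (section 1)? no; Authorised Agreement (section 4)? yes — 2 of 3 hold (need ≥2) → satisfied.

Yes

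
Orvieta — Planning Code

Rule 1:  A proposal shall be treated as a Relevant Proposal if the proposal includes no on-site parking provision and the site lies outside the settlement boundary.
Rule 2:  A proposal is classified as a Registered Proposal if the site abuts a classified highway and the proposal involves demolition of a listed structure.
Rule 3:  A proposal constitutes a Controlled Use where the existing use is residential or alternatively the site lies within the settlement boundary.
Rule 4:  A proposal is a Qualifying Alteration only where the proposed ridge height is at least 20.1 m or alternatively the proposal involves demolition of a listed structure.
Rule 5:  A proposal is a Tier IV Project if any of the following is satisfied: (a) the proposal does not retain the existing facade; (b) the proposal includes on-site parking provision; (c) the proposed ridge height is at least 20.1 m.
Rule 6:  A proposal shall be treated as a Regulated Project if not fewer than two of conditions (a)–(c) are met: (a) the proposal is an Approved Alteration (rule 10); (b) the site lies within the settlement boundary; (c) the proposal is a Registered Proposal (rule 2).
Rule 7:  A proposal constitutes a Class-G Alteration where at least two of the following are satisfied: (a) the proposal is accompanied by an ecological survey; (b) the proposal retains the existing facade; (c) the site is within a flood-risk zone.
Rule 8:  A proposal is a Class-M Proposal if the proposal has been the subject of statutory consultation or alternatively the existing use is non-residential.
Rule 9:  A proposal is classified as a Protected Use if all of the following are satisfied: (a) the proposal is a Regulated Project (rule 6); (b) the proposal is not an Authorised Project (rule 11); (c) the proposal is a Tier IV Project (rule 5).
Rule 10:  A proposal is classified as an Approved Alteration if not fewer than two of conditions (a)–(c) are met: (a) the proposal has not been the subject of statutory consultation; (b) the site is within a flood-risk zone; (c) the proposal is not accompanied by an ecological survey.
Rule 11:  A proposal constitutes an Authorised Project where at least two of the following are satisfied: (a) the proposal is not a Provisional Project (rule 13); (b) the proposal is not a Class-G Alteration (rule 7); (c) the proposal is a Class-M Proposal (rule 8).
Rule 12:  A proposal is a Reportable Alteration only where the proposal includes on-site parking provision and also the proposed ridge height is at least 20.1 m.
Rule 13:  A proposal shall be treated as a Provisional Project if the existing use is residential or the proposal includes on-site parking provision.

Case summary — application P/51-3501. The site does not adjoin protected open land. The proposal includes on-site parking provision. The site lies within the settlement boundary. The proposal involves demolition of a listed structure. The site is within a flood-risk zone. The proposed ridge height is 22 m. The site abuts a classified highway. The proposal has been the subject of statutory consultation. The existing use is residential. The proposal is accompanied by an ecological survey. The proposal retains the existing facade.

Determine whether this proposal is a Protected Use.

Under rule 10: the proposal has not been the subject of statutory consultation? no; the site is within a flood-risk zone? yes; the proposal is not accompanied by an ecological survey? no — 1 of 3 hold (need ≥2) → not satisfied.
Under rule 2: the site abuts a classified highway? yes; and the proposal involves demolition of a listed structure? yes. So the proposal is a Registered Proposal.
Under rule 6: Approved Alteration (rule 10)? no; the site lies within the settlement boundary? yes; Registered Proposal (rule 2)? yes — 2 of 3 hold (need ≥2) → satisfied.
Under rule 13: the existing use is residential? yes; or the proposal includes on-site parking provision? yes. So the proposal is a Provisional Project.
Under rule 7: the proposal is accompanied by an ecological survey? yes; the proposal retains the existing facade? yes; the site is within a flood-risk zone? yes — 3 of 3 hold (need ≥2) → satisfied.
Under rule 8: the proposal has been the subject of statutory consultation? yes; or the existing use is non-residential? no. So the proposal is a Class-M Proposal.
Under rule 11: not a Provisional Project (rule 13)? no; not a Class-G Alteration (rule 7)? no; Class-M Proposal (rule 8)? yes — 1 of 3 hold (need ≥2) → not satisfied.
Under rule 5: the proposal does not retain the existing facade? no; or the proposal includes on-site parking provision? yes; or proposed ridge height: 22 m ≥ 20.1 m? yes. So the proposal is a Tier IV Project.
Under rule 9: Regulated Project (rule 6)? yes; and not an Authorised Project (rule 11)? yes; and Tier IV Project (rule 5)? yes. So the proposal is a Protected Use.

Yes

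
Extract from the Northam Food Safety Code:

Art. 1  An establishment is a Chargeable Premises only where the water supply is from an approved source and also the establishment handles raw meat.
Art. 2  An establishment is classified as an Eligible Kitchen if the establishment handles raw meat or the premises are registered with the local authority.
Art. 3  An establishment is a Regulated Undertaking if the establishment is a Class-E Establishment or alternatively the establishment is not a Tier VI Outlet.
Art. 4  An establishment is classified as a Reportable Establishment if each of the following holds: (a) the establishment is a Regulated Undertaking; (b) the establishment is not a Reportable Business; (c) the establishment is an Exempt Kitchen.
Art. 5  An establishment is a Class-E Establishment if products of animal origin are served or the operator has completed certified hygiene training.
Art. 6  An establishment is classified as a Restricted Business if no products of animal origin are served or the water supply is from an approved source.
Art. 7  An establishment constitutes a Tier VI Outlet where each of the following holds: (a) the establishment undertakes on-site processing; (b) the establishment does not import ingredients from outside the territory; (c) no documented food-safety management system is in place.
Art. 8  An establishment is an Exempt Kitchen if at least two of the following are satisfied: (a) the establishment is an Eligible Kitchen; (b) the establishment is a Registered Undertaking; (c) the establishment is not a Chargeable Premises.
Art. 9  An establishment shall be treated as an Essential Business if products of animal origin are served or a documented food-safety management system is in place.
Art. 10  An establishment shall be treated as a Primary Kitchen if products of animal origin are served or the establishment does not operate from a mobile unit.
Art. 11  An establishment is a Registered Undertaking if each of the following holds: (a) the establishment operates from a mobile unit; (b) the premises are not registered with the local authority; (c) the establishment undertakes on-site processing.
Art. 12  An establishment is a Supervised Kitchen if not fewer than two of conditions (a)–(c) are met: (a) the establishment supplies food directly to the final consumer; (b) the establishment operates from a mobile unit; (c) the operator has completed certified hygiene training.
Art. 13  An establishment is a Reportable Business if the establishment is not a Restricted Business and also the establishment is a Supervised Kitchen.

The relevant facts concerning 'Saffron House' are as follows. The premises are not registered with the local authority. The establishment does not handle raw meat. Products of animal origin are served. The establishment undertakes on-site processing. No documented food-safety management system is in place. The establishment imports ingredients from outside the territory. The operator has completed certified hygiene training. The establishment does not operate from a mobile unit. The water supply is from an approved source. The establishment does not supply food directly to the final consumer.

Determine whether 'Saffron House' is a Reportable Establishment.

Under article 5: products of animal origin are served? yes; or the operator has completed certified hygiene training? yes. So the establishment is a Class-E Establishment.
Under article 7: the establishment undertakes on-site processing? yes; and the establishment does not import ingredients from outside the territory? no; and no documented food-safety management system is in place? yes. So the establishment is not a Tier VI Outlet.
Under article 3: Class-E Establishment (article 5)? yes; or not a Tier VI Outlet (article 7)? yes. So the establishment is a Regulated Undertaking.
Under article 6: no products of animal origin are served? no; or the water supply is from an approved source? yes. So the establishment is a Restricted Business.
Under article 12: the establishment supplies food directly to the final consumer? no; the establishment operates from a mobile unit? no; the operator has completed certified hygiene training? yes — 1 of 3 hold (need ≥2) → not satisfied.
Under article 13: not a Restricted Business (article 6)? no; and Supervised Kitchen (article 12)? no. So the establishment is not a Reportable Business.
Under article 2: the establishment handles raw meat? no; or the premises are registered with the local authority? no. So the establishment is not an Eligible Kitchen.
Under article 11: the establishment operates from a mobile unit? no; and the premises are not registered with the local authority? yes; and the establishment undertakes on-site processing? yes. So the establishment is not a Registered Undertaking.
Under article 1: the water supply is from an approved source? yes; and the establishment handles raw meat? no. So the establishment is not a Chargeable Premises.
Under article 8: Eligible Kitchen (article 2)? no; Registered Undertaking (article 11)? no; not a Chargeable Premises (article 1)? yes — 1 of 3 hold (need ≥2) → not satisfied.
Under article 4: Regulated Undertaking (article 3)? yes; and not a Reportable Business (article 13)? yes; and Exempt Kitchen (article 8)? no. So the establishment is not a Reportable Establishment.

No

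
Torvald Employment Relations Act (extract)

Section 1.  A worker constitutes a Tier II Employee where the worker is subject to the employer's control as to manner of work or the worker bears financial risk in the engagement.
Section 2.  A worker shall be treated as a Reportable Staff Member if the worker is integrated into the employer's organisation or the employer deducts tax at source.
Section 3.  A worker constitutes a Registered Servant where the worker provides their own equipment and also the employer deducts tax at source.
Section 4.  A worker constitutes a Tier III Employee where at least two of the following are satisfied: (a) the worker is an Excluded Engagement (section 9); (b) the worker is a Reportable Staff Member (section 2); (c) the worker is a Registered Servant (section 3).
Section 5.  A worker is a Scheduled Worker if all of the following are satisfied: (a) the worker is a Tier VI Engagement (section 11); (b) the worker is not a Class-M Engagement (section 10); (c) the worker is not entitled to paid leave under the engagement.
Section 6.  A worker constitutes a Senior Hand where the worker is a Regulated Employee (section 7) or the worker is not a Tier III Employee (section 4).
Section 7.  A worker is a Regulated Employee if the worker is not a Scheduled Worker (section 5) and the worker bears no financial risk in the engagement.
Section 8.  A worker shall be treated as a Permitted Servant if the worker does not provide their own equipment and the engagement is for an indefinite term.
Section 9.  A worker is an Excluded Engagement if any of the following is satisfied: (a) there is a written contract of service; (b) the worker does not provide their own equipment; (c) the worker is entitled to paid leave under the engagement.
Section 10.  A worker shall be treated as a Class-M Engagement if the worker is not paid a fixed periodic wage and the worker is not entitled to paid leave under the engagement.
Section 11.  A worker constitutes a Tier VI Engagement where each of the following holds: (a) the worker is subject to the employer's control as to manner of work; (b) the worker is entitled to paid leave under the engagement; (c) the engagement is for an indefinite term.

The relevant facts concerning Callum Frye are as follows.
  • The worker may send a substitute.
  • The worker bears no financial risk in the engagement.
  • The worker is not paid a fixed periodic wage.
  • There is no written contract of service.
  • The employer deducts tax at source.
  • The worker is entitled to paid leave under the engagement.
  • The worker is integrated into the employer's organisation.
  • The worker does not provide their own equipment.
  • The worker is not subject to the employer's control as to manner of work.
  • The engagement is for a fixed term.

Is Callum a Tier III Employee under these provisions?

Yes

Under section 9: there is a written contract of service? no; or the worker does not provide their own equipment? yes; or the worker is entitled to paid leave under the engagement? yes. So the worker is an Excluded Engagement.
Under section 2: the worker is integrated into the employer's organisation? yes; or the employer deducts tax at source? yes. So the worker is a Reportable Staff Member.
Under section 3: the worker provides their own equipment? no; and the employer deducts tax at source? yes. So the worker is not a Registered Servant.
Under section 4: Excluded Engagement (section 9)? yes; Reportable Staff Member (section 2)? yes; Registered Servant (section 3)? no — 2 of 3 hold (need ≥2) → satisfied.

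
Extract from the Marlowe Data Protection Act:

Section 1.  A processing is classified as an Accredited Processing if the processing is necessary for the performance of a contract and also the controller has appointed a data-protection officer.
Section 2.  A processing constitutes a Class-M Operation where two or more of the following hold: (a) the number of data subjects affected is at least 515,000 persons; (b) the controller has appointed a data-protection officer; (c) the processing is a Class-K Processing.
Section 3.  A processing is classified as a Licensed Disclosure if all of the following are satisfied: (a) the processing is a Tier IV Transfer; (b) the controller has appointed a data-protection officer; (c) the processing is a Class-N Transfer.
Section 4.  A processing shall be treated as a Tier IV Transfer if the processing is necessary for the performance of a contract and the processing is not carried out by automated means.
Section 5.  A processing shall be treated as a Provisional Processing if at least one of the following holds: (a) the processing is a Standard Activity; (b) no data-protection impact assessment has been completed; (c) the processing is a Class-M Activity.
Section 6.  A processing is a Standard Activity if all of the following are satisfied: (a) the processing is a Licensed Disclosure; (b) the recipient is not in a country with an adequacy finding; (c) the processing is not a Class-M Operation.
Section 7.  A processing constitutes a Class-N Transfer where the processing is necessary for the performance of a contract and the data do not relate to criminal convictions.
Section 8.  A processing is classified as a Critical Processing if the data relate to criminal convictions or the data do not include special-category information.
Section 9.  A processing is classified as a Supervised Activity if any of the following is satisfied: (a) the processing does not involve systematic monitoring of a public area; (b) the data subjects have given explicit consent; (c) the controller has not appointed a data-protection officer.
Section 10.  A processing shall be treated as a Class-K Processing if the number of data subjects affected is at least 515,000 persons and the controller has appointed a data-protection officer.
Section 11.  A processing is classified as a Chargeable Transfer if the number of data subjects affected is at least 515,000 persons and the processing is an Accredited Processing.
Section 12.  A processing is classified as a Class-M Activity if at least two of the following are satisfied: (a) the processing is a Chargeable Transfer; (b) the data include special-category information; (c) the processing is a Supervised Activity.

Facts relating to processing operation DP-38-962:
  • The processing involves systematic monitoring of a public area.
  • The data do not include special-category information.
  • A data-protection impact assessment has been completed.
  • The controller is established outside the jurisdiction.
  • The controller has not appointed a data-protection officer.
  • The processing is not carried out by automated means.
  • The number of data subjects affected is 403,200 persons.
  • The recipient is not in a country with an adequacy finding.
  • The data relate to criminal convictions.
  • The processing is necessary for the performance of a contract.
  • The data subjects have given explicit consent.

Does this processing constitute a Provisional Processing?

section 4 — Tier IV Transfer: [the processing is necessary for the performance of a contract? yes] AND [the processing is not carried out by automated means? yes] → satisfied.
section 7 — Class-N Transfer: [the processing is necessary for the performance of a contract? yes] AND [the data do not relate to criminal convictions? no] → not satisfied.
section 3 — Licensed Disclosure: [Tier IV Transfer (section 4)? yes] AND [the controller has appointed a data-protection officer? no] AND [Class-N Transfer (section 7)? no] → not satisfied.
section 10 — Class-K Processing: [number of data subjects affected: 403,200 persons ≥ 515,000 persons? no] AND [the controller has appointed a data-protection officer? no] → not satisfied.
section 2 — Class-M Operation: number of data subjects affected: 403,200 persons ≥ 515,000 persons? no; the controller has appointed a data-protection officer? no; Class-K Processing (section 10)? no — 0 of 3 hold (need ≥2) → not satisfied.
section 6 — Standard Activity: [Licensed Disclosure (section 3)? no] AND [the recipient is not in a country with an adequacy finding? yes] AND [not a Class-M Operation (section 2)? yes] → not satisfied.
section 1 — Accredited Processing: [the processing is necessary for the performance of a contract? yes] AND [the controller has appointed a data-protection officer? no] → not satisfied.
section 11 — Chargeable Transfer: [number of data subjects affected: 403,200 persons ≥ 515,000 persons? no] AND [Accredited Processing (section 1)? no] → not satisfied.
section 9 — Supervised Activity: [the processing does not involve systematic monitoring of a public area? no] OR [the data subjects have given explicit consent? yes] OR [the controller has not appointed a data-protection officer? yes] → satisfied.
section 12 — Class-M Activity: Chargeable Transfer (section 11)? no; the data include special-category information? no; Supervised Activity (section 9)? yes — 1 of 3 hold (need ≥2) → not satisfied.
section 5 — Provisional Processing: [Standard Activity (section 6)? no] OR [no data-protection impact assessment has been completed? no] OR [Class-M Activity (section 12)? no] → not satisfied.

No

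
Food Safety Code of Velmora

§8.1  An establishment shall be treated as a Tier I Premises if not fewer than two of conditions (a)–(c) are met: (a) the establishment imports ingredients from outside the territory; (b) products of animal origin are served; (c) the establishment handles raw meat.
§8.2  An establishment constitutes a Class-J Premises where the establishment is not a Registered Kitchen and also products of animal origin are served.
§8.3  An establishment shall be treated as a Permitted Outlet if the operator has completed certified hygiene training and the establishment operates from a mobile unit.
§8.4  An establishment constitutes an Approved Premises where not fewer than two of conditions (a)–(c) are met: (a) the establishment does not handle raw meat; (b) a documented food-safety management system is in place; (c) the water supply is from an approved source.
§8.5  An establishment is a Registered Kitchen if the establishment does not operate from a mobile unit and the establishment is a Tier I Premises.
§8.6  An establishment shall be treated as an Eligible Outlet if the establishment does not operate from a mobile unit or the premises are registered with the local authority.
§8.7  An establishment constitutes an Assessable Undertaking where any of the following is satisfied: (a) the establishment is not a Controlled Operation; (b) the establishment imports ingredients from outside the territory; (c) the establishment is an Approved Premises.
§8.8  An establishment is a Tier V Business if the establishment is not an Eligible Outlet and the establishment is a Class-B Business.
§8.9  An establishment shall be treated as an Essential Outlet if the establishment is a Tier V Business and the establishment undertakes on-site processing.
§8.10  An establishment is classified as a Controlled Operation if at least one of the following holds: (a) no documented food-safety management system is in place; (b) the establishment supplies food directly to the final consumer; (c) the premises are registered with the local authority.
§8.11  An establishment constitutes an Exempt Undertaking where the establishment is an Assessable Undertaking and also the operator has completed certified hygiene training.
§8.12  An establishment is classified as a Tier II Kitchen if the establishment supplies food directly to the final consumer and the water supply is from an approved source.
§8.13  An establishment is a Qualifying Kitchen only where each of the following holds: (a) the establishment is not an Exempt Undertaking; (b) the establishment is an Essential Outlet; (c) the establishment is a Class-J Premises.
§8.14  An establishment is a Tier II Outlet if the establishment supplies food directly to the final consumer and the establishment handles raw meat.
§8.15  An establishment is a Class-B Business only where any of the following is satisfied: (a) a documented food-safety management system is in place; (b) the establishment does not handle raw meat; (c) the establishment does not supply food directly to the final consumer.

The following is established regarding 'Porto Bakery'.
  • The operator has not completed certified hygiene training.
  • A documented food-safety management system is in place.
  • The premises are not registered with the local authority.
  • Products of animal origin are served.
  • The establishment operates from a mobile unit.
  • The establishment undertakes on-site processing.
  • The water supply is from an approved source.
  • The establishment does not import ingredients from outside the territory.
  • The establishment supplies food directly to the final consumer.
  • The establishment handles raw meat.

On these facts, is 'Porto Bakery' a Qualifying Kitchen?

§8.10 — Controlled Operation: [no documented food-safety management system is in place? no] OR [the establishment supplies food directly to the final consumer? yes] OR [the premises are registered with the local authority? no] → satisfied.
§8.4 — Approved Premises: the establishment does not handle raw meat? no; a documented food-safety management system is in place? yes; the water supply is from an approved source? yes — 2 of 3 hold (need ≥2) → satisfied.
§8.7 — Assessable Undertaking: [not a Controlled Operation (§8.10)? no] OR [the establishment imports ingredients from outside the territory? no] OR [Approved Premises (§8.4)? yes] → satisfied.
§8.11 — Exempt Undertaking: [Assessable Undertaking (§8.7)? yes] AND [the operator has completed certified hygiene training? no] → not satisfied.
§8.6 — Eligible Outlet: [the establishment does not operate from a mobile unit? no] OR [the premises are registered with the local authority? no] → not satisfied.
§8.15 — Class-B Business: [a documented food-safety management system is in place? yes] OR [the establishment does not handle raw meat? no] OR [the establishment does not supply food directly to the final consumer? no] → satisfied.
§8.8 — Tier V Business: [not an Eligible Outlet (§8.6)? yes] AND [Class-B Business (§8.15)? yes] → satisfied.
§8.9 — Essential Outlet: [Tier V Business (§8.8)? yes] AND [the establishment undertakes on-site processing? yes] → satisfied.
§8.1 — Tier I Premises: the establishment imports ingredients from outside the territory? no; products of animal origin are served? yes; the establishment handles raw meat? yes — 2 of 3 hold (need ≥2) → satisfied.
§8.5 — Registered Kitchen: [the establishment does not operate from a mobile unit? no] AND [Tier I Premises (§8.1)? yes] → not satisfied.
§8.2 — Class-J Premises: [not a Registered Kitchen (§8.5)? yes] AND [products of animal origin are served? yes] → satisfied.
§8.13 — Qualifying Kitchen: [not an Exempt Undertaking (§8.11)? yes] AND [Essential Outlet (§8.9)? yes] AND [Class-J Premises (§8.2)? yes] → satisfied.

Yes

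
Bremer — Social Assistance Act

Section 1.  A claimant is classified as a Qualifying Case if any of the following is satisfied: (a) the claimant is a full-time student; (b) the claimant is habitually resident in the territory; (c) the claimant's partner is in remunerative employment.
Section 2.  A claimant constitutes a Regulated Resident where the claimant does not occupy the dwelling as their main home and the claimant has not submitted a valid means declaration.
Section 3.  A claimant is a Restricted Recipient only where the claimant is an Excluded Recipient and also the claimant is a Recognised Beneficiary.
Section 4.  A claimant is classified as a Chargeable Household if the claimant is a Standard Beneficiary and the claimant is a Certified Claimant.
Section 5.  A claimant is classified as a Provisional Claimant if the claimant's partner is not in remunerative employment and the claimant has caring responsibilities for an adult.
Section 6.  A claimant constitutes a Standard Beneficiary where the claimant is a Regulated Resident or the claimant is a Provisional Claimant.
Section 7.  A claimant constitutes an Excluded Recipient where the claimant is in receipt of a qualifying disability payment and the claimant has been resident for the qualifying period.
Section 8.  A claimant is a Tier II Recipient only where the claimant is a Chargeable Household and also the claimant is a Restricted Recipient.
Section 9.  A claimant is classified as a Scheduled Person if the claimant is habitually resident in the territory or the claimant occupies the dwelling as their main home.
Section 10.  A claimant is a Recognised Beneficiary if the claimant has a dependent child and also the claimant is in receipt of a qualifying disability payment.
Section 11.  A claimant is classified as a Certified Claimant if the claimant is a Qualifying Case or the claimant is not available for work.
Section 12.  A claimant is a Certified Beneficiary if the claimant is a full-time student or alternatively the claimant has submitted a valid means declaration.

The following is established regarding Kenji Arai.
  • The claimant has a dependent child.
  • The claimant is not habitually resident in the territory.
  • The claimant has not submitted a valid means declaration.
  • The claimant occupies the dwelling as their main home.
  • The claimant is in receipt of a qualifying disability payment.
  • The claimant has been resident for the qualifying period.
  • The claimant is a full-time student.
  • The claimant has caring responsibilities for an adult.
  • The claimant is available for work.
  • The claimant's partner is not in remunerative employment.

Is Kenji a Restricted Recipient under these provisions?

section 7 — Excluded Recipient: [the claimant is in receipt of a qualifying disability payment? yes] AND [the claimant has been resident for the qualifying period? yes] → satisfied.
section 10 — Recognised Beneficiary: [the claimant has a dependent child? yes] AND [the claimant is in receipt of a qualifying disability payment? yes] → satisfied.
section 3 — Restricted Recipient: [Excluded Recipient (section 7)? yes] AND [Recognised Beneficiary (section 10)? yes] → satisfied.

Yes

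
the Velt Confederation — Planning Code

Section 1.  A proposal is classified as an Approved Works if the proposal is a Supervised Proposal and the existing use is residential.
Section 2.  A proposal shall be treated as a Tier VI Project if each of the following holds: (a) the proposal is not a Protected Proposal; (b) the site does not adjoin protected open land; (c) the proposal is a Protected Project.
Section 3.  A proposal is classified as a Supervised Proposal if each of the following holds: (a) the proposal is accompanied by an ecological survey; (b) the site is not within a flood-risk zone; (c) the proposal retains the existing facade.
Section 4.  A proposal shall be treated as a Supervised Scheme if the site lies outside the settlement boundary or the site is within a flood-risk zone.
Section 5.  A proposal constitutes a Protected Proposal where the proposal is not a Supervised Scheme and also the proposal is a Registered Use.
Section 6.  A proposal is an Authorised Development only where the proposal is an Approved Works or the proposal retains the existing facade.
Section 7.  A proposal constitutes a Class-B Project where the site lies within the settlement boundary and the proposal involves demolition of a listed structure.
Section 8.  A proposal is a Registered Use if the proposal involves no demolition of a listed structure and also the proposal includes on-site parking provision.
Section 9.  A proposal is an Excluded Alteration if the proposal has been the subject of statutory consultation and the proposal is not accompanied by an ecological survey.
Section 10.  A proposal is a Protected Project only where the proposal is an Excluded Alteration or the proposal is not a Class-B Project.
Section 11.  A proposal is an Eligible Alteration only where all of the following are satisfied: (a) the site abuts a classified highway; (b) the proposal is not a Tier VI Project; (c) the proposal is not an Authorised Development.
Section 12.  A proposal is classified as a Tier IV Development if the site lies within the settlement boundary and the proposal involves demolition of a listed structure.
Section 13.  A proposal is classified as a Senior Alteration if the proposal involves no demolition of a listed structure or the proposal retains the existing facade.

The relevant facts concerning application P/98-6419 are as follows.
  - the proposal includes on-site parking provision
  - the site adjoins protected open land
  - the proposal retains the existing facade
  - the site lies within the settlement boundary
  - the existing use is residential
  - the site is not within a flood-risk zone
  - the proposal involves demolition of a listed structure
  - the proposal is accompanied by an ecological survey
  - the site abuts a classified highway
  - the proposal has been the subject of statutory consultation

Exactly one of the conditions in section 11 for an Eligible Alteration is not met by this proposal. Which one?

Authorised Development

section 4 — Supervised Scheme: [the site lies outside the settlement boundary? no] OR [the site is within a flood-risk zone? no] → not satisfied.
section 8 — Registered Use: [the proposal involves no demolition of a listed structure? no] AND [the proposal includes on-site parking provision? yes] → not satisfied.
section 5 — Protected Proposal: [not a Supervised Scheme (section 4)? yes] AND [Registered Use (section 8)? no] → not satisfied.
section 9 — Excluded Alteration: [the proposal has been the subject of statutory consultation? yes] AND [the proposal is not accompanied by an ecological survey? no] → not satisfied.
section 7 — Class-B Project: [the site lies within the settlement boundary? yes] AND [the proposal involves demolition of a listed structure? yes] → satisfied.
section 10 — Protected Project: [Excluded Alteration (section 9)? no] OR [not a Class-B Project (section 7)? no] → not satisfied.
section 2 — Tier VI Project: [not a Protected Proposal (section 5)? yes] AND [the site does not adjoin protected open land? no] AND [Protected Project (section 10)? no] → not satisfied.
section 3 — Supervised Proposal: [the proposal is accompanied by an ecological survey? yes] AND [the site is not within a flood-risk zone? yes] AND [the proposal retains the existing facade? yes] → satisfied.
section 1 — Approved Works: [Supervised Proposal (section 3)? yes] AND [the existing use is residential? yes] → satisfied.
section 6 — Authorised Development: [Approved Works (section 1)? yes] OR [the proposal retains the existing facade? yes] → satisfied.
section 11 — Eligible Alteration: [the site abuts a classified highway? yes] AND [not a Tier VI Project (section 2)? yes] AND [not an Authorised Development (section 6)? no] → not satisfied.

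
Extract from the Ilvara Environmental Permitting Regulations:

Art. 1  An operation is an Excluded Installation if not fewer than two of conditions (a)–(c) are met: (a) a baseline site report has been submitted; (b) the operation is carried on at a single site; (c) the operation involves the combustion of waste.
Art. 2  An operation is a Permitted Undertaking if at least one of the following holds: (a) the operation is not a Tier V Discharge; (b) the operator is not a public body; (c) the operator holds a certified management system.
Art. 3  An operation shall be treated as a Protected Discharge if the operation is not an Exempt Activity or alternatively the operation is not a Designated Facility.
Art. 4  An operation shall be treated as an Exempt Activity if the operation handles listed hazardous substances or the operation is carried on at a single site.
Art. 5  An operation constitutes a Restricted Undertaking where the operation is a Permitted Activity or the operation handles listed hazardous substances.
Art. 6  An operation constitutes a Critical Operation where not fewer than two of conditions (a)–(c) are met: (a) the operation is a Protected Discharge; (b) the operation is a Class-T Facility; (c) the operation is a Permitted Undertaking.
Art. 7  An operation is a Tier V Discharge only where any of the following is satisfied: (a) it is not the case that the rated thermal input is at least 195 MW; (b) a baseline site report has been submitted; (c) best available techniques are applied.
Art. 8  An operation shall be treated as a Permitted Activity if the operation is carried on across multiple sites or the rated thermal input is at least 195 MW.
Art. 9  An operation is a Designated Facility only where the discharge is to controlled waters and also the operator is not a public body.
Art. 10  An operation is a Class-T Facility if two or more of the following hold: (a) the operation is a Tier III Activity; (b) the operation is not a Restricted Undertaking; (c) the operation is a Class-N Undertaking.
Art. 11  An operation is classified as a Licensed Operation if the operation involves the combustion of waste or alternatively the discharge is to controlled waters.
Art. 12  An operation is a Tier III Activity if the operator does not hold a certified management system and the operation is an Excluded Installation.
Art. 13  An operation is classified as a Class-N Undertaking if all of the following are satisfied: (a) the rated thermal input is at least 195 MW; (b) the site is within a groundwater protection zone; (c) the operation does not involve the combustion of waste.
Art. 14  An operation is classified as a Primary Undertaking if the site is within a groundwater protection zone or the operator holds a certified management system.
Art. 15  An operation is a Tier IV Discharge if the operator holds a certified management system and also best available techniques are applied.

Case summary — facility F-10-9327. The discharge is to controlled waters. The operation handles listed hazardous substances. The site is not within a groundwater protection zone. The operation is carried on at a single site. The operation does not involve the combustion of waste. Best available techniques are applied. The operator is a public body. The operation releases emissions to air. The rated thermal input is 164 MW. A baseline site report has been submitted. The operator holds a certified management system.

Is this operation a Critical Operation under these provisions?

article 4 — Exempt Activity: [the operation handles listed hazardous substances? yes] OR [the operation is carried on at a single site? yes] → satisfied.
article 9 — Designated Facility: [the discharge is to controlled waters? yes] AND [the operator is not a public body? no] → not satisfied.
article 3 — Protected Discharge: [not an Exempt Activity (article 4)? no] OR [not a Designated Facility (article 9)? yes] → satisfied.
article 1 — Excluded Installation: a baseline site report has been submitted? yes; the operation is carried on at a single site? yes; the operation involves the combustion of waste? no — 2 of 3 hold (need ≥2) → satisfied.
article 12 — Tier III Activity: [the operator does not hold a certified management system? no] AND [Excluded Installation (article 1)? yes] → not satisfied.
article 8 — Permitted Activity: [the operation is carried on across multiple sites? no] OR [rated thermal input: 164 MW ≥ 195 MW? no] → not satisfied.
article 5 — Restricted Undertaking: [Permitted Activity (article 8)? no] OR [the operation handles listed hazardous substances? yes] → satisfied.
article 13 — Class-N Undertaking: [rated thermal input: 164 MW ≥ 195 MW? no] AND [the site is within a groundwater protection zone? no] AND [the operation does not involve the combustion of waste? yes] → not satisfied.
article 10 — Class-T Facility: Tier III Activity (article 12)? no; not a Restricted Undertaking (article 5)? no; Class-N Undertaking (article 13)? no — 0 of 3 hold (need ≥2) → not satisfied.
article 7 — Tier V Discharge: [rated thermal input: 164 MW ≥ 195 MW? no, so negated condition yes] OR [a baseline site report has been submitted? yes] OR [best available techniques are applied? yes] → satisfied.
article 2 — Permitted Undertaking: [not a Tier V Discharge (article 7)? no] OR [the operator is not a public body? no] OR [the operator holds a certified management system? yes] → satisfied.
article 6 — Critical Operation: Protected Discharge (article 3)? yes; Class-T Facility (article 10)? no; Permitted Undertaking (article 2)? yes — 2 of 3 hold (need ≥2) → satisfied.

Yes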